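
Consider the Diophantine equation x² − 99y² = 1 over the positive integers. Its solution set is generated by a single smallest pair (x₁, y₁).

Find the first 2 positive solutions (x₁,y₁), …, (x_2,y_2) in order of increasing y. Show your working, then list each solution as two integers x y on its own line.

[9; 1,18] for √99; ℓ=2 ⇒ convergent index 1
i=0: a=9 ⇒ p=9, q=1
i=1: a=1 ⇒ p=10, q=1
→ (10, 1).  Check: 10²=100, 99·1²=99, difference 1.
(x_2, y_2) = (10·10 + 99·1·1, 10·1 + 1·10) = (199, 20)

10 1
199 20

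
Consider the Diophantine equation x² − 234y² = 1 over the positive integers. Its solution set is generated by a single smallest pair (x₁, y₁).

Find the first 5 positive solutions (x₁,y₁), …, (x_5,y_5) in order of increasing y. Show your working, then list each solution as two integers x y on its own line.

5201 340
54100801 3536680
562756526801 36788545020
5853793337683201 382674441761360
60891157735824130001 3980579506413121700

d=234: √d = [15; 3,2,1,2,1,2,3,30] (ℓ=8, even), read p_7/q_7
i=0: a=15 ⇒ p=15, q=1
…
i=2: a=2 ⇒ p=107, q=7
i=3: a=1 ⇒ p=153, q=10
i=4: a=2 ⇒ p=413, q=27
i=5: a=1 ⇒ p=566, q=37
i=6: a=2 ⇒ p=1545, q=101
i=7: a=3 ⇒ p=5201, q=340
(x₁, y₁) = (5201, 340);  5201² − 234·340² = 1 ✓
(x_2, y_2) = (5201·5201 + 234·340·340, 5201·340 + 340·5201) = (54100801, 3536680)
(x_3, y_3) = (5201·54100801 + 234·340·3536680, 5201·3536680 + 340·54100801) = (562756526801, 36788545020)
(x_4, y_4) = (5201·562756526801 + 234·340·36788545020, 5201·36788545020 + 340·562756526801) = (5853793337683201, 382674441761360)
(x_5, y_5) = (5201·5853793337683201 + 234·340·382674441761360, 5201·382674441761360 + 340·5853793337683201) = (60891157735824130001, 3980579506413121700)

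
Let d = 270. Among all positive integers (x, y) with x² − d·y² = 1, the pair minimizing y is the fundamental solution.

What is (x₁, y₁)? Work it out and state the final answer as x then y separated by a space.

[16; 2,3,6,3,2,32] for √270; ℓ=6 ⇒ convergent index 5
a_0=16:  p_0=16·1+0=16,  q_0=16·0+1=1
a_1=2:  p_1=2·16+1=33,  q_1=2·1+0=2
…
a_4=3:  p_4=3·723+115=2284,  q_4=3·44+7=139
a_5=2:  p_5=2·2284+723=5291,  q_5=2·139+44=322
(x₁, y₁) = (5291, 322);  5291² − 270·322² = 1 ✓

5291 322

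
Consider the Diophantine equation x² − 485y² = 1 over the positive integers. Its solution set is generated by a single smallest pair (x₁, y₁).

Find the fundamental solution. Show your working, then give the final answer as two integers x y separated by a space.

√485 → a₀=22, period (44); ℓ=1 odd so k=1
a_0=22:  p_0=22·1+0=22,  q_0=22·0+1=1
a_1=44:  p_1=44·22+1=969,  q_1=44·1+0=44
(x₁, y₁) = (969, 44);  969² − 485·44² = 1 ✓

969 44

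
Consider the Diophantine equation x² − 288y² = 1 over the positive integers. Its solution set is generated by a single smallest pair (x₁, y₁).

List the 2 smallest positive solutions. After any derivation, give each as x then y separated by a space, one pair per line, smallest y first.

17 1
577 34

d=288: √d = [16; 1,32] (ℓ=2, even), read p_1/q_1
step 0: (16, 1)  from 16·(1,0) + (0,1)
step 1: (17, 1)  from 1·(16,1) + (1,0)
(x₁, y₁) = (17, 1);  17² − 288·1² = 1 ✓
(17+1√288)^2 = 577 + 34√288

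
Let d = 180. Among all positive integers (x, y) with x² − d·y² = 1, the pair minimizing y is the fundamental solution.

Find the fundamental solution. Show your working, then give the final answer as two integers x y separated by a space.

d=180: √d = [13; 2,2,2,26] (ℓ=4, even), read p_3/q_3
a_0=13:  p_0=13·1+0=13,  q_0=13·0+1=1
a_1=2:  p_1=2·13+1=27,  q_1=2·1+0=2
a_2=2:  p_2=2·27+13=67,  q_2=2·2+1=5
a_3=2:  p_3=2·67+27=161,  q_3=2·5+2=12
→ (161, 12).  Check: 161²=25921, 180·12²=25920, difference 1.

161 12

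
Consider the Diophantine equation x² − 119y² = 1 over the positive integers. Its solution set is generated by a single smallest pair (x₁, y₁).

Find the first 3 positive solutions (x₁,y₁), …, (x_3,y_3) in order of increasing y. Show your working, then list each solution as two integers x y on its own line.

120 11
28799 2640
6911640 633589

√119 → a₀=10, period (1,9,1,20); ℓ=4 even so k=3
k=0  a_k=10  p_k/q_k = 10/1
…
k=2  a_k=9  p_k/q_k = 109/10
k=3  a_k=1  p_k/q_k = 120/11
(x₁, y₁) = (120, 11);  120² − 119·11² = 1 ✓
n=2: (120,11)∘(120,11) = (120·120+119·11·11, 120·11+11·120) = (28799,2640)
n=3: (28799,2640)∘(120,11) = (120·28799+119·11·2640, 120·2640+11·28799) = (6911640,633589)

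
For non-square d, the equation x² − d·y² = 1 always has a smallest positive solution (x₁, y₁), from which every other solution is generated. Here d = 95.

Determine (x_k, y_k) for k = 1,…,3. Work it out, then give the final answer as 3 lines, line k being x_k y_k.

39 4
3041 312
237159 24332

d=95: √d = [9; 1,2,1,18] (ℓ=4, even), read p_3/q_3
step 0: (9, 1)  from 9·(1,0) + (0,1)
step 1: (10, 1)  from 1·(9,1) + (1,0)
step 2: (29, 3)  from 2·(10,1) + (9,1)
step 3: (39, 4)  from 1·(29,3) + (10,1)
fundamental: x₁=39, y₁=4  (since 1521 − 95·16 = 1)
k=2:  x_2 = 39·39+95·4·4 = 3041,  y_2 = 39·4+4·39 = 312
k=3:  x_3 = 39·3041+95·4·312 = 237159,  y_3 = 39·312+4·3041 = 24332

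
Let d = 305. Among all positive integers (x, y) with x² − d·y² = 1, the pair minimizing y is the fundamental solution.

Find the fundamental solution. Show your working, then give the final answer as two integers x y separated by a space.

√305 → a₀=17, period (2,6,2,34); ℓ=4 even so k=3
k=0  a_k=17  p_k/q_k = 17/1
k=1  a_k=2  p_k/q_k = 35/2
k=2  a_k=6  p_k/q_k = 227/13
k=3  a_k=2  p_k/q_k = 489/28
fundamental: x₁=489, y₁=28  (since 239121 − 305·784 = 1)

489 28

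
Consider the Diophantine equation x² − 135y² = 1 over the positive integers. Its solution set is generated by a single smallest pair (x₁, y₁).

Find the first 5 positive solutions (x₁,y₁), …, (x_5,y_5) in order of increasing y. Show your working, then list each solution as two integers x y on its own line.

[11; 1,1,1,1,1,1,1,22] for √135; ℓ=8 ⇒ convergent index 7
i=0: a=11 ⇒ p=11, q=1
i=1: a=1 ⇒ p=12, q=1
…
i=3: a=1 ⇒ p=35, q=3
i=4: a=1 ⇒ p=58, q=5
i=5: a=1 ⇒ p=93, q=8
i=6: a=1 ⇒ p=151, q=13
i=7: a=1 ⇒ p=244, q=21
→ (244, 21).  Check: 244²=59536, 135·21²=59535, difference 1.
n=2: (244,21)∘(244,21) = (244·244+135·21·21, 244·21+21·244) = (119071,10248)
n=3: (119071,10248)∘(244,21) = (244·119071+135·21·10248, 244·10248+21·119071) = (58106404,5001003)
n=4: (58106404,5001003)∘(244,21) = (244·58106404+135·21·5001003, 244·5001003+21·58106404) = (28355806081,2440479216)
n=5: (28355806081,2440479216)∘(244,21) = (244·28355806081+135·21·2440479216, 244·2440479216+21·28355806081) = (13837575261124,1190948856405)

244 21
119071 10248
58106404 5001003
28355806081 2440479216
13837575261124 1190948856405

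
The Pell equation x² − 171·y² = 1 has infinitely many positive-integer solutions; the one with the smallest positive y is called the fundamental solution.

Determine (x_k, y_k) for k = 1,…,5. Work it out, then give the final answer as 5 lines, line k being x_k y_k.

170 13
57799 4420
19651490 1502787
6681448801 510943160
2271672940850 173719171613

d=171: √d = [13; 13,26] (ℓ=2, even), read p_1/q_1
i=0: a=13 ⇒ p=13, q=1
i=1: a=13 ⇒ p=170, q=13
fundamental: x₁=170, y₁=13  (since 28900 − 171·169 = 1)
(170+13√171)^2 = 57799 + 4420√171
(170+13√171)^3 = 19651490 + 1502787√171
(170+13√171)^4 = 6681448801 + 510943160√171
(170+13√171)^5 = 2271672940850 + 173719171613√171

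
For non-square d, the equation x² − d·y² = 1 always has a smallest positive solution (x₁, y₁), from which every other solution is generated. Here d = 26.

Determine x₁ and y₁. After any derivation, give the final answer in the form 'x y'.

51 10

[5; 10] for √26; ℓ=1 ⇒ convergent index 1
step 0: (5, 1)  from 5·(1,0) + (0,1)
step 1: (51, 10)  from 10·(5,1) + (1,0)
→ (51, 10).  Check: 51²=2601, 26·10²=2600, difference 1.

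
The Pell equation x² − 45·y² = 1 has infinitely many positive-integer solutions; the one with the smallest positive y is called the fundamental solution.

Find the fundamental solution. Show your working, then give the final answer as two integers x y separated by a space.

161 24

d=45: √d = [6; 1,2,2,2,1,12] (ℓ=6, even), read p_5/q_5
k=0  a_k=6  p_k/q_k = 6/1
k=1  a_k=1  p_k/q_k = 7/1
k=2  a_k=2  p_k/q_k = 20/3
…
k=4  a_k=2  p_k/q_k = 114/17
k=5  a_k=1  p_k/q_k = 161/24
→ (161, 24).  Check: 161²=25921, 45·24²=25920, difference 1.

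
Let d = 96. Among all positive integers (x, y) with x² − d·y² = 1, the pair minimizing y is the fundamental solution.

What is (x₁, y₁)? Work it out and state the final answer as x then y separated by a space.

49 5

√96 = [9; 1,3,1,18, …], period ℓ=4 (even) → k=3
i=0: a=9 ⇒ p=9, q=1
…
i=2: a=3 ⇒ p=39, q=4
i=3: a=1 ⇒ p=49, q=5
fundamental: x₁=49, y₁=5  (since 2401 − 96·25 = 1)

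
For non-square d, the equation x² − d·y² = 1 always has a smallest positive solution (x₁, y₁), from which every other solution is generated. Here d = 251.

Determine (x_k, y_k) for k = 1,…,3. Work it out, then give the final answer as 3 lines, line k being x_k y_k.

3674890 231957
27009633024199 1704832919460
198514860608593651330 12530146894788486843

[15; 1,5,2,1,2,…,5,1,30] for √251; ℓ=14 ⇒ convergent index 13
step 0: (15, 1)  from 15·(1,0) + (0,1)
step 1: (16, 1)  from 1·(15,1) + (1,0)
step 2: (95, 6)  from 5·(16,1) + (15,1)
step 3: (206, 13)  from 2·(95,6) + (16,1)
step 4: (301, 19)  from 1·(206,13) + (95,6)
step 5: (808, 51)  from 2·(301,19) + (206,13)
step 6: (1917, 121)  from 2·(808,51) + (301,19)
step 7: (29563, 1866)  from 15·(1917,121) + (808,51)
step 8: (61043, 3853)  from 2·(29563,1866) + (1917,121)
…
step 10: (212692, 13425)  from 1·(151649,9572) + (61043,3853)
step 11: (577033, 36422)  from 2·(212692,13425) + (151649,9572)
step 12: (3097857, 195535)  from 5·(577033,36422) + (212692,13425)
step 13: (3674890, 231957)  from 1·(3097857,195535) + (577033,36422)
→ (3674890, 231957).  Check: 3674890²=13504816512100, 251·231957²=13504816512099, difference 1.
n=2: (3674890,231957)∘(3674890,231957) = (3674890·3674890+251·231957·231957, 3674890·231957+231957·3674890) = (27009633024199,1704832919460)
n=3: (27009633024199,1704832919460)∘(3674890,231957) = (3674890·27009633024199+251·231957·1704832919460, 3674890·1704832919460+231957·27009633024199) = (198514860608593651330,12530146894788486843)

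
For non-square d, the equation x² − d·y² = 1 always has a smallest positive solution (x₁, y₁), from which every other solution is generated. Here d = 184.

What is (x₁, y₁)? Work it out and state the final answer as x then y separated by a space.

√184 = [13; 1,1,3,2,1,2,1,2,3,1,1,26, …], period ℓ=12 (even) → k=11
a_0=13:  p_0=13·1+0=13,  q_0=13·0+1=1
…
a_2=1:  p_2=1·14+13=27,  q_2=1·1+1=2
…
a_8=2:  p_8=2·1153+841=3147,  q_8=2·85+62=232
a_9=3:  p_9=3·3147+1153=10594,  q_9=3·232+85=781
a_10=1:  p_10=1·10594+3147=13741,  q_10=1·781+232=1013
a_11=1:  p_11=1·13741+10594=24335,  q_11=1·1013+781=1794
(x₁, y₁) = (24335, 1794);  24335² − 184·1794² = 1 ✓

24335 1794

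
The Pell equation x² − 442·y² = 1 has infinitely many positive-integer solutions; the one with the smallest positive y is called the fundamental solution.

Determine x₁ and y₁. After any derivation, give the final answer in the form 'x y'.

883 42

√442 → a₀=21, period (42); ℓ=1 odd so k=1
i=0: a=21 ⇒ p=21, q=1
i=1: a=42 ⇒ p=883, q=42
(x₁, y₁) = (883, 42);  883² − 442·42² = 1 ✓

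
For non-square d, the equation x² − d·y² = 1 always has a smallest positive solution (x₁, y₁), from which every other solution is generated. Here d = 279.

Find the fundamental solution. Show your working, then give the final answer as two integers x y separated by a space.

1520 91

√279 → a₀=16, period (1,2,2,1,2,2,1,32); ℓ=8 even so k=7
k=0  a_k=16  p_k/q_k = 16/1
…
k=2  a_k=2  p_k/q_k = 50/3
k=3  a_k=2  p_k/q_k = 117/7
…
k=5  a_k=2  p_k/q_k = 451/27
k=6  a_k=2  p_k/q_k = 1069/64
k=7  a_k=1  p_k/q_k = 1520/91
fundamental: x₁=1520, y₁=91  (since 2310400 − 279·8281 = 1)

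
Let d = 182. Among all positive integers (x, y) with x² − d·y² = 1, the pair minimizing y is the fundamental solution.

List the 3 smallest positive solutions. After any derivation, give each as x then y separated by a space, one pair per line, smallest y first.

√182 = [13; 2,26, …], period ℓ=2 (even) → k=1
k=0  a_k=13  p_k/q_k = 13/1
k=1  a_k=2  p_k/q_k = 27/2
→ (27, 2).  Check: 27²=729, 182·2²=728, difference 1.
k=2:  x_2 = 27·27+182·2·2 = 1457,  y_2 = 27·2+2·27 = 108
k=3:  x_3 = 27·1457+182·2·108 = 78651,  y_3 = 27·108+2·1457 = 5830

27 2
1457 108
78651 5830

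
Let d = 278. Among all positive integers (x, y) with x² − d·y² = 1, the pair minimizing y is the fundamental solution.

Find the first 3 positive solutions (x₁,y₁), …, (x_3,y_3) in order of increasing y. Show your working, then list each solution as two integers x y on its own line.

2501 150
12510001 750300
62575022501 3753000450

√278 = [16; 1,2,16,2,1,32, …], period ℓ=6 (even) → k=5
step 0: (16, 1)  from 16·(1,0) + (0,1)
step 1: (17, 1)  from 1·(16,1) + (1,0)
step 2: (50, 3)  from 2·(17,1) + (16,1)
step 3: (817, 49)  from 16·(50,3) + (17,1)
step 4: (1684, 101)  from 2·(817,49) + (50,3)
step 5: (2501, 150)  from 1·(1684,101) + (817,49)
fundamental: x₁=2501, y₁=150  (since 6255001 − 278·22500 = 1)
(x_2, y_2) = (2501·2501 + 278·150·150, 2501·150 + 150·2501) = (12510001, 750300)
(x_3, y_3) = (2501·12510001 + 278·150·750300, 2501·750300 + 150·12510001) = (62575022501, 3753000450)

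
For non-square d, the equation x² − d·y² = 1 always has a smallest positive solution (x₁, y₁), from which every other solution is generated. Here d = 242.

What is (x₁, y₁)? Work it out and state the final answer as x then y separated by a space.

19601 1260

[15; 1,1,3,1,14,1,3,1,1,30] for √242; ℓ=10 ⇒ convergent index 9
step 0: (15, 1)  from 15·(1,0) + (0,1)
step 1: (16, 1)  from 1·(15,1) + (1,0)
…
step 6: (2209, 142)  from 1·(2069,133) + (140,9)
…
step 8: (10905, 701)  from 1·(8696,559) + (2209,142)
step 9: (19601, 1260)  from 1·(10905,701) + (8696,559)
→ (19601, 1260).  Check: 19601²=384199201, 242·1260²=384199200, difference 1.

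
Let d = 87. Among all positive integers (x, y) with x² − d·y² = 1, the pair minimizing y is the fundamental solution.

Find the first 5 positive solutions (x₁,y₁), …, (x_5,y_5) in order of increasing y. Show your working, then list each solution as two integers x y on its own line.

√87 → a₀=9, period (3,18); ℓ=2 even so k=1
i=0: a=9 ⇒ p=9, q=1
i=1: a=3 ⇒ p=28, q=3
fundamental: x₁=28, y₁=3  (since 784 − 87·9 = 1)
k=2:  x_2 = 28·28+87·3·3 = 1567,  y_2 = 28·3+3·28 = 168
k=3:  x_3 = 28·1567+87·3·168 = 87724,  y_3 = 28·168+3·1567 = 9405
k=4:  x_4 = 28·87724+87·3·9405 = 4910977,  y_4 = 28·9405+3·87724 = 526512
k=5:  x_5 = 28·4910977+87·3·526512 = 274926988,  y_5 = 28·526512+3·4910977 = 29475267

28 3
1567 168
87724 9405
4910977 526512
274926988 29475267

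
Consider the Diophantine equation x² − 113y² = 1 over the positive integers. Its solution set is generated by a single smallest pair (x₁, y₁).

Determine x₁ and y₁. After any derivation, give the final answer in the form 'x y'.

√113 = [10; 1,1,1,2,2,1,1,1,20, …], period ℓ=9 (odd) → k=17
step 0: (10, 1)  from 10·(1,0) + (0,1)
…
step 3: (32, 3)  from 1·(21,2) + (11,1)
…
step 6: (287, 27)  from 1·(202,19) + (85,8)
…
step 11: (32794, 3085)  from 1·(16785,1579) + (16009,1506)
…
step 13: (131952, 12413)  from 2·(49579,4664) + (32794,3085)
step 14: (313483, 29490)  from 2·(131952,12413) + (49579,4664)
…
step 16: (758918, 71393)  from 1·(445435,41903) + (313483,29490)
step 17: (1204353, 113296)  from 1·(758918,71393) + (445435,41903)
→ (1204353, 113296).  Check: 1204353²=1450466148609, 113·113296²=1450466148608, difference 1.

1204353 113296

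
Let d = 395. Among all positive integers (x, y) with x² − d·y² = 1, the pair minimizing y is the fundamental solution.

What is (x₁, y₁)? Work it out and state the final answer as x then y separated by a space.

√395 = [19; 1,6,1,38, …], period ℓ=4 (even) → k=3
a_0=19:  p_0=19·1+0=19,  q_0=19·0+1=1
a_1=1:  p_1=1·19+1=20,  q_1=1·1+0=1
a_2=6:  p_2=6·20+19=139,  q_2=6·1+1=7
a_3=1:  p_3=1·139+20=159,  q_3=1·7+1=8
(x₁, y₁) = (159, 8);  159² − 395·8² = 1 ✓

159 8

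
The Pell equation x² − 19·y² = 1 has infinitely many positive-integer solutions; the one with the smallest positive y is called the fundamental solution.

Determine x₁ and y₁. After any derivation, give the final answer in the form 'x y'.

d=19: √d = [4; 2,1,3,1,2,8] (ℓ=6, even), read p_5/q_5
step 0: (4, 1)  from 4·(1,0) + (0,1)
step 1: (9, 2)  from 2·(4,1) + (1,0)
step 2: (13, 3)  from 1·(9,2) + (4,1)
…
step 4: (61, 14)  from 1·(48,11) + (13,3)
step 5: (170, 39)  from 2·(61,14) + (48,11)
→ (170, 39).  Check: 170²=28900, 19·39²=28899, difference 1.

170 39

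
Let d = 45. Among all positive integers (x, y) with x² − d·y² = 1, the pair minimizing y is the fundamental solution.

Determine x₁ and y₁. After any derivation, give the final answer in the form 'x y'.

161 24

[6; 1,2,2,2,1,12] for √45; ℓ=6 ⇒ convergent index 5
step 0: (6, 1)  from 6·(1,0) + (0,1)
…
step 4: (114, 17)  from 2·(47,7) + (20,3)
step 5: (161, 24)  from 1·(114,17) + (47,7)
fundamental: x₁=161, y₁=24  (since 25921 − 45·576 = 1)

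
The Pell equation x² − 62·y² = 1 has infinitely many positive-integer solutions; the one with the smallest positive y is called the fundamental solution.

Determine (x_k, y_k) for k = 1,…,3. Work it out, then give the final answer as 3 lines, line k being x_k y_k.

63 8
7937 1008
999999 127000

√62 = [7; 1,6,1,14, …], period ℓ=4 (even) → k=3
a_0=7:  p_0=7·1+0=7,  q_0=7·0+1=1
a_1=1:  p_1=1·7+1=8,  q_1=1·1+0=1
a_2=6:  p_2=6·8+7=55,  q_2=6·1+1=7
a_3=1:  p_3=1·55+8=63,  q_3=1·7+1=8
→ (63, 8).  Check: 63²=3969, 62·8²=3968, difference 1.
(x_2, y_2) = (63·63 + 62·8·8, 63·8 + 8·63) = (7937, 1008)
(x_3, y_3) = (63·7937 + 62·8·1008, 63·1008 + 8·7937) = (999999, 127000)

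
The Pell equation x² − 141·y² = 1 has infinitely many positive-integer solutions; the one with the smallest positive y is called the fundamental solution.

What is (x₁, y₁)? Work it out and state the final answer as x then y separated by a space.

95 8

d=141: √d = [11; 1,6,1,22] (ℓ=4, even), read p_3/q_3
k=0  a_k=11  p_k/q_k = 11/1
…
k=2  a_k=6  p_k/q_k = 83/7
k=3  a_k=1  p_k/q_k = 95/8
(x₁, y₁) = (95, 8);  95² − 141·8² = 1 ✓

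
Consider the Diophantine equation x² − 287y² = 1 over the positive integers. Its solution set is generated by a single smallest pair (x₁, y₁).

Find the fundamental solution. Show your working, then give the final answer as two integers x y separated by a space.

d=287: √d = [16; 1,15,1,32] (ℓ=4, even), read p_3/q_3
a_0=16:  p_0=16·1+0=16,  q_0=16·0+1=1
a_1=1:  p_1=1·16+1=17,  q_1=1·1+0=1
a_2=15:  p_2=15·17+16=271,  q_2=15·1+1=16
a_3=1:  p_3=1·271+17=288,  q_3=1·16+1=17
(x₁, y₁) = (288, 17);  288² − 287·17² = 1 ✓

288 17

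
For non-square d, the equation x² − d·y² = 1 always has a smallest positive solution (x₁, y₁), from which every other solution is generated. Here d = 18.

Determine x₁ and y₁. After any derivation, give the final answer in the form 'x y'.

17 4

√18 → a₀=4, period (4,8); ℓ=2 even so k=1
i=0: a=4 ⇒ p=4, q=1
i=1: a=4 ⇒ p=17, q=4
(x₁, y₁) = (17, 4);  17² − 18·4² = 1 ✓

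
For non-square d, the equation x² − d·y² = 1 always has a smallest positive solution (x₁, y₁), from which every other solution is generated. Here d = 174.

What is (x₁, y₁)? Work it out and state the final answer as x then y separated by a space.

1451 110

√174 → a₀=13, period (5,4,5,26); ℓ=4 even so k=3
k=0  a_k=13  p_k/q_k = 13/1
…
k=2  a_k=4  p_k/q_k = 277/21
k=3  a_k=5  p_k/q_k = 1451/110
(x₁, y₁) = (1451, 110);  1451² − 174·110² = 1 ✓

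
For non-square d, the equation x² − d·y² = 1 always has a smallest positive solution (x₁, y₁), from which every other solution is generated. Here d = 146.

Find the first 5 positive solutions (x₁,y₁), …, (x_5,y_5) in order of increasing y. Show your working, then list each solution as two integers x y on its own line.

145 12
42049 3480
12194065 1009188
3536236801 292661040
1025496478225 84870692412

√146 → a₀=12, period (12,24); ℓ=2 even so k=1
i=0: a=12 ⇒ p=12, q=1
i=1: a=12 ⇒ p=145, q=12
→ (145, 12).  Check: 145²=21025, 146·12²=21024, difference 1.
k=2:  x_2 = 145·145+146·12·12 = 42049,  y_2 = 145·12+12·145 = 3480
k=3:  x_3 = 145·42049+146·12·3480 = 12194065,  y_3 = 145·3480+12·42049 = 1009188
k=4:  x_4 = 145·12194065+146·12·1009188 = 3536236801,  y_4 = 145·1009188+12·12194065 = 292661040
k=5:  x_5 = 145·3536236801+146·12·292661040 = 1025496478225,  y_5 = 145·292661040+12·3536236801 = 84870692412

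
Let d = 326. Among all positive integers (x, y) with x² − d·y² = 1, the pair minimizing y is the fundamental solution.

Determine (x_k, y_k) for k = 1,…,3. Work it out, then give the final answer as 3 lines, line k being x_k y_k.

[18; 18,36] for √326; ℓ=2 ⇒ convergent index 1
a_0=18:  p_0=18·1+0=18,  q_0=18·0+1=1
a_1=18:  p_1=18·18+1=325,  q_1=18·1+0=18
→ (325, 18).  Check: 325²=105625, 326·18²=105624, difference 1.
(325+18√326)^2 = 211249 + 11700√326
(325+18√326)^3 = 137311525 + 7604982√326

325 18
211249 11700
137311525 7604982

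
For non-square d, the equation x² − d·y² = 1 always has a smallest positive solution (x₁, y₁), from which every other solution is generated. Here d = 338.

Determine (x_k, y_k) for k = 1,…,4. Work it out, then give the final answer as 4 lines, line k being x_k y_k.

114243 6214
26102926097 1419812004
5964153172084899 324407165539730
1362725501650887306817 74122495624090936776

d=338: √d = [18; 2,1,1,2,36] (ℓ=5, odd), read p_9/q_9
k=0  a_k=18  p_k/q_k = 18/1
k=1  a_k=2  p_k/q_k = 37/2
k=2  a_k=1  p_k/q_k = 55/3
k=3  a_k=1  p_k/q_k = 92/5
k=4  a_k=2  p_k/q_k = 239/13
k=5  a_k=36  p_k/q_k = 8696/473
…
k=8  a_k=1  p_k/q_k = 43958/2391
k=9  a_k=2  p_k/q_k = 114243/6214
fundamental: x₁=114243, y₁=6214  (since 13051463049 − 338·38613796 = 1)
k=2:  x_2 = 114243·114243+338·6214·6214 = 26102926097,  y_2 = 114243·6214+6214·114243 = 1419812004
k=3:  x_3 = 114243·26102926097+338·6214·1419812004 = 5964153172084899,  y_3 = 114243·1419812004+6214·26102926097 = 324407165539730
k=4:  x_4 = 114243·5964153172084899+338·6214·324407165539730 = 1362725501650887306817,  y_4 = 114243·324407165539730+6214·5964153172084899 = 74122495624090936776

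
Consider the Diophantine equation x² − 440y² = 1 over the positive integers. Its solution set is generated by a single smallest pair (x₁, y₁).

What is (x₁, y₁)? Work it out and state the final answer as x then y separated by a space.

21 1

√440 = [20; 1,40, …], period ℓ=2 (even) → k=1
i=0: a=20 ⇒ p=20, q=1
i=1: a=1 ⇒ p=21, q=1
→ (21, 1).  Check: 21²=441, 440·1²=440, difference 1.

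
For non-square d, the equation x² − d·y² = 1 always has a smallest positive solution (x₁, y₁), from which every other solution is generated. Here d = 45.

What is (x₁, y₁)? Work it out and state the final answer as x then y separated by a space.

161 24

√45 = [6; 1,2,2,2,1,12, …], period ℓ=6 (even) → k=5
a_0=6:  p_0=6·1+0=6,  q_0=6·0+1=1
a_1=1:  p_1=1·6+1=7,  q_1=1·1+0=1
…
a_3=2:  p_3=2·20+7=47,  q_3=2·3+1=7
a_4=2:  p_4=2·47+20=114,  q_4=2·7+3=17
a_5=1:  p_5=1·114+47=161,  q_5=1·17+7=24
→ (161, 24).  Check: 161²=25921, 45·24²=25920, difference 1.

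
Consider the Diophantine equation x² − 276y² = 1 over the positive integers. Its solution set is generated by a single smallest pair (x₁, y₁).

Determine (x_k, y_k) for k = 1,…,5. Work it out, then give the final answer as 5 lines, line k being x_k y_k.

7775 468
120901249 7277400
1880014414175 113163569532
29234224019520001 1759693498945200
454592181623521601375 27363233795434290468

[16; 1,1,1,1,2,2,2,1,1,1,1,32] for √276; ℓ=12 ⇒ convergent index 11
a_0=16:  p_0=16·1+0=16,  q_0=16·0+1=1
a_1=1:  p_1=1·16+1=17,  q_1=1·1+0=1
a_2=1:  p_2=1·17+16=33,  q_2=1·1+1=2
a_3=1:  p_3=1·33+17=50,  q_3=1·2+1=3
a_4=1:  p_4=1·50+33=83,  q_4=1·3+2=5
a_5=2:  p_5=2·83+50=216,  q_5=2·5+3=13
a_6=2:  p_6=2·216+83=515,  q_6=2·13+5=31
a_7=2:  p_7=2·515+216=1246,  q_7=2·31+13=75
a_8=1:  p_8=1·1246+515=1761,  q_8=1·75+31=106
a_9=1:  p_9=1·1761+1246=3007,  q_9=1·106+75=181
a_10=1:  p_10=1·3007+1761=4768,  q_10=1·181+106=287
a_11=1:  p_11=1·4768+3007=7775,  q_11=1·287+181=468
→ (7775, 468).  Check: 7775²=60450625, 276·468²=60450624, difference 1.
(7775+468√276)^2 = 120901249 + 7277400√276
(7775+468√276)^3 = 1880014414175 + 113163569532√276
(7775+468√276)^4 = 29234224019520001 + 1759693498945200√276
(7775+468√276)^5 = 454592181623521601375 + 27363233795434290468√276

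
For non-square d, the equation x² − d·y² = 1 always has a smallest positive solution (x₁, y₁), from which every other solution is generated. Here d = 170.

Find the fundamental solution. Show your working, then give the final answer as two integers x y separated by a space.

√170 = [13; 26, …], period ℓ=1 (odd) → k=1
step 0: (13, 1)  from 13·(1,0) + (0,1)
step 1: (339, 26)  from 26·(13,1) + (1,0)
→ (339, 26).  Check: 339²=114921, 170·26²=114920, difference 1.

339 26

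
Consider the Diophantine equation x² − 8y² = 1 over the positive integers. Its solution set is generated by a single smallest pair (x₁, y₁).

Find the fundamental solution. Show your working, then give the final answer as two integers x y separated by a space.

3 1

√8 = [2; 1,4, …], period ℓ=2 (even) → k=1
i=0: a=2 ⇒ p=2, q=1
i=1: a=1 ⇒ p=3, q=1
→ (3, 1).  Check: 3²=9, 8·1²=8, difference 1.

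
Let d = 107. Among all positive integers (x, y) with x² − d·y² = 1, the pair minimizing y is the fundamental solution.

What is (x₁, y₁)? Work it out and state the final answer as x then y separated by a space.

√107 → a₀=10, period (2,1,9,1,2,20); ℓ=6 even so k=5
a_0=10:  p_0=10·1+0=10,  q_0=10·0+1=1
a_1=2:  p_1=2·10+1=21,  q_1=2·1+0=2
…
a_4=1:  p_4=1·300+31=331,  q_4=1·29+3=32
a_5=2:  p_5=2·331+300=962,  q_5=2·32+29=93
(x₁, y₁) = (962, 93);  962² − 107·93² = 1 ✓

962 93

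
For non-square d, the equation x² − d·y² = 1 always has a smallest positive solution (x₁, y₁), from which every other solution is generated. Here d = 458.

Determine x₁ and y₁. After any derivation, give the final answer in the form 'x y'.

d=458: √d = [21; 2,2,42] (ℓ=3, odd), read p_5/q_5
k=0  a_k=21  p_k/q_k = 21/1
k=1  a_k=2  p_k/q_k = 43/2
k=2  a_k=2  p_k/q_k = 107/5
k=3  a_k=42  p_k/q_k = 4537/212
k=4  a_k=2  p_k/q_k = 9181/429
k=5  a_k=2  p_k/q_k = 22899/1070
→ (22899, 1070).  Check: 22899²=524364201, 458·1070²=524364200, difference 1.

22899 1070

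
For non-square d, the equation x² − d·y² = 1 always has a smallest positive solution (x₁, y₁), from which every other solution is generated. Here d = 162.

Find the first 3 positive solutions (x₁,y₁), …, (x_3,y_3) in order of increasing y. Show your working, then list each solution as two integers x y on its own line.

19601 1540
768398401 60371080
30122754096401 2366667076620

√162 → a₀=12, period (1,2,1,2,12,2,1,2,1,24); ℓ=10 even so k=9
step 0: (12, 1)  from 12·(1,0) + (0,1)
step 1: (13, 1)  from 1·(12,1) + (1,0)
step 2: (38, 3)  from 2·(13,1) + (12,1)
…
step 4: (140, 11)  from 2·(51,4) + (38,3)
…
step 6: (3602, 283)  from 2·(1731,136) + (140,11)
step 7: (5333, 419)  from 1·(3602,283) + (1731,136)
step 8: (14268, 1121)  from 2·(5333,419) + (3602,283)
step 9: (19601, 1540)  from 1·(14268,1121) + (5333,419)
fundamental: x₁=19601, y₁=1540  (since 384199201 − 162·2371600 = 1)
k=2:  x_2 = 19601·19601+162·1540·1540 = 768398401,  y_2 = 19601·1540+1540·19601 = 60371080
k=3:  x_3 = 19601·768398401+162·1540·60371080 = 30122754096401,  y_3 = 19601·60371080+1540·768398401 = 2366667076620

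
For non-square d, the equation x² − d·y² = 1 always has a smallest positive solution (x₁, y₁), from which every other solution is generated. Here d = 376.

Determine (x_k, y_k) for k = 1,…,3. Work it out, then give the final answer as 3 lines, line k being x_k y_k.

d=376: √d = [19; 2,1,1,3,1,…,1,2,38] (ℓ=16, even), read p_15/q_15
a_0=19:  p_0=19·1+0=19,  q_0=19·0+1=1
a_1=2:  p_1=2·19+1=39,  q_1=2·1+0=2
a_2=1:  p_2=1·39+19=58,  q_2=1·2+1=3
…
a_14=1:  p_14=1·468441+368986=837427,  q_14=1·24158+19029=43187
a_15=2:  p_15=2·837427+468441=2143295,  q_15=2·43187+24158=110532
(x₁, y₁) = (2143295, 110532);  2143295² − 376·110532² = 1 ✓
n=2: (2143295,110532)∘(2143295,110532) = (2143295·2143295+376·110532·110532, 2143295·110532+110532·2143295) = (9187426914049,473805365880)
n=3: (9187426914049,473805365880)∘(2143295,110532) = (2143295·9187426914049+376·110532·473805365880, 2143295·473805365880+110532·9187426914049) = (39382732335491159615,2031009343327438668)

2143295 110532
9187426914049 473805365880
39382732335491159615 2031009343327438668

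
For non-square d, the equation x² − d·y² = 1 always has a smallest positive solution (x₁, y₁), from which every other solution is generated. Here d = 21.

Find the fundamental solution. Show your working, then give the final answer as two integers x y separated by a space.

d=21: √d = [4; 1,1,2,1,1,8] (ℓ=6, even), read p_5/q_5
a_0=4:  p_0=4·1+0=4,  q_0=4·0+1=1
a_1=1:  p_1=1·4+1=5,  q_1=1·1+0=1
…
a_4=1:  p_4=1·23+9=32,  q_4=1·5+2=7
a_5=1:  p_5=1·32+23=55,  q_5=1·7+5=12
(x₁, y₁) = (55, 12);  55² − 21·12² = 1 ✓

55 12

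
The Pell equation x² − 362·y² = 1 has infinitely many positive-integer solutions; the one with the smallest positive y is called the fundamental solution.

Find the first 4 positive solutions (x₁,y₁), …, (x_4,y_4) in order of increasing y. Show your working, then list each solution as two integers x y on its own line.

723 38
1045457 54948
1511730099 79454770
2185960677697 114891542472

d=362: √d = [19; 38] (ℓ=1, odd), read p_1/q_1
i=0: a=19 ⇒ p=19, q=1
i=1: a=38 ⇒ p=723, q=38
→ (723, 38).  Check: 723²=522729, 362·38²=522728, difference 1.
k=2:  x_2 = 723·723+362·38·38 = 1045457,  y_2 = 723·38+38·723 = 54948
k=3:  x_3 = 723·1045457+362·38·54948 = 1511730099,  y_3 = 723·54948+38·1045457 = 79454770
k=4:  x_4 = 723·1511730099+362·38·79454770 = 2185960677697,  y_4 = 723·79454770+38·1511730099 = 114891542472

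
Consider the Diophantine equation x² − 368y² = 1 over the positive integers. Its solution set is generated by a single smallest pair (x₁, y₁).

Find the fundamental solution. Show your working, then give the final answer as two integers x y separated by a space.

d=368: √d = [19; 5,2,5,38] (ℓ=4, even), read p_3/q_3
step 0: (19, 1)  from 19·(1,0) + (0,1)
step 1: (96, 5)  from 5·(19,1) + (1,0)
step 2: (211, 11)  from 2·(96,5) + (19,1)
step 3: (1151, 60)  from 5·(211,11) + (96,5)
→ (1151, 60).  Check: 1151²=1324801, 368·60²=1324800, difference 1.

1151 60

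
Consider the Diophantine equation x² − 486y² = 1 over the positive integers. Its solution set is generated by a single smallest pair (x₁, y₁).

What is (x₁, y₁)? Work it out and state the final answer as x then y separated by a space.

485 22

d=486: √d = [22; 22,44] (ℓ=2, even), read p_1/q_1
a_0=22:  p_0=22·1+0=22,  q_0=22·0+1=1
a_1=22:  p_1=22·22+1=485,  q_1=22·1+0=22
fundamental: x₁=485, y₁=22  (since 235225 − 486·484 = 1)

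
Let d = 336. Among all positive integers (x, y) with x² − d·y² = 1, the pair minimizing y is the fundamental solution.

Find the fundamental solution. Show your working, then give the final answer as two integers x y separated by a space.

55 3

√336 = [18; 3,36, …], period ℓ=2 (even) → k=1
step 0: (18, 1)  from 18·(1,0) + (0,1)
step 1: (55, 3)  from 3·(18,1) + (1,0)
fundamental: x₁=55, y₁=3  (since 3025 − 336·9 = 1)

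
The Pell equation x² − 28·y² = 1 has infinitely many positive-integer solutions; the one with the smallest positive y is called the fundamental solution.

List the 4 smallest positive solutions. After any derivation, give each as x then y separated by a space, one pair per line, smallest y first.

√28 = [5; 3,2,3,10, …], period ℓ=4 (even) → k=3
k=0  a_k=5  p_k/q_k = 5/1
…
k=2  a_k=2  p_k/q_k = 37/7
k=3  a_k=3  p_k/q_k = 127/24
→ (127, 24).  Check: 127²=16129, 28·24²=16128, difference 1.
(x_2, y_2) = (127·127 + 28·24·24, 127·24 + 24·127) = (32257, 6096)
(x_3, y_3) = (127·32257 + 28·24·6096, 127·6096 + 24·32257) = (8193151, 1548360)
(x_4, y_4) = (127·8193151 + 28·24·1548360, 127·1548360 + 24·8193151) = (2081028097, 393277344)

127 24
32257 6096
8193151 1548360
2081028097 393277344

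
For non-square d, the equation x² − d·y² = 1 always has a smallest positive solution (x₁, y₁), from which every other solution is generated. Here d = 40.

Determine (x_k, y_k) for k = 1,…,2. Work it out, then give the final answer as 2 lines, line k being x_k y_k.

19 3
721 114

[6; 3,12] for √40; ℓ=2 ⇒ convergent index 1
i=0: a=6 ⇒ p=6, q=1
i=1: a=3 ⇒ p=19, q=3
fundamental: x₁=19, y₁=3  (since 361 − 40·9 = 1)
n=2: (19,3)∘(19,3) = (19·19+40·3·3, 19·3+3·19) = (721,114)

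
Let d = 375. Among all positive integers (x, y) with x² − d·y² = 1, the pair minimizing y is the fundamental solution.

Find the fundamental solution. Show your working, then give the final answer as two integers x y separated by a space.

15124 781

√375 → a₀=19, period (2,1,2,1,5,1,2,1,2,38); ℓ=10 even so k=9
i=0: a=19 ⇒ p=19, q=1
…
i=2: a=1 ⇒ p=58, q=3
i=3: a=2 ⇒ p=155, q=8
i=4: a=1 ⇒ p=213, q=11
i=5: a=5 ⇒ p=1220, q=63
i=6: a=1 ⇒ p=1433, q=74
…
i=8: a=1 ⇒ p=5519, q=285
i=9: a=2 ⇒ p=15124, q=781
fundamental: x₁=15124, y₁=781  (since 228735376 − 375·609961 = 1)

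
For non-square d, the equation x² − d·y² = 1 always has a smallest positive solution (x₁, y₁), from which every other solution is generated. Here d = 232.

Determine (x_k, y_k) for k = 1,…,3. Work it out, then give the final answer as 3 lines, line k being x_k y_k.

√232 = [15; 4,3,7,3,4,30, …], period ℓ=6 (even) → k=5
i=0: a=15 ⇒ p=15, q=1
…
i=4: a=3 ⇒ p=4539, q=298
i=5: a=4 ⇒ p=19603, q=1287
fundamental: x₁=19603, y₁=1287  (since 384277609 − 232·1656369 = 1)
n=2: (19603,1287)∘(19603,1287) = (19603·19603+232·1287·1287, 19603·1287+1287·19603) = (768555217,50458122)
n=3: (768555217,50458122)∘(19603,1287) = (19603·768555217+232·1287·50458122, 19603·50458122+1287·768555217) = (30131975818099,1978261129845)

19603 1287
768555217 50458122
30131975818099 1978261129845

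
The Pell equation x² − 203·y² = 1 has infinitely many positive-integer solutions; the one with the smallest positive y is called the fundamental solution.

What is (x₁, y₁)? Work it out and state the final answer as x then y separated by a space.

57 4

[14; 4,28] for √203; ℓ=2 ⇒ convergent index 1
a_0=14:  p_0=14·1+0=14,  q_0=14·0+1=1
a_1=4:  p_1=4·14+1=57,  q_1=4·1+0=4
fundamental: x₁=57, y₁=4  (since 3249 − 203·16 = 1)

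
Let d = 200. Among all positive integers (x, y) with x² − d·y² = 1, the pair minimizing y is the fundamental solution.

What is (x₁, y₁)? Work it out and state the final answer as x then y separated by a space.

99 7

√200 → a₀=14, period (7,28); ℓ=2 even so k=1
step 0: (14, 1)  from 14·(1,0) + (0,1)
step 1: (99, 7)  from 7·(14,1) + (1,0)
→ (99, 7).  Check: 99²=9801, 200·7²=9800, difference 1.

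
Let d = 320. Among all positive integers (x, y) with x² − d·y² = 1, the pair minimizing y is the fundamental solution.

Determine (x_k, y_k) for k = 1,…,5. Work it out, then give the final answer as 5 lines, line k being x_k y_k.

161 9
51841 2898
16692641 933147
5374978561 300470436
1730726404001 96750547245

[17; 1,7,1,34] for √320; ℓ=4 ⇒ convergent index 3
step 0: (17, 1)  from 17·(1,0) + (0,1)
…
step 2: (143, 8)  from 7·(18,1) + (17,1)
step 3: (161, 9)  from 1·(143,8) + (18,1)
fundamental: x₁=161, y₁=9  (since 25921 − 320·81 = 1)
k=2:  x_2 = 161·161+320·9·9 = 51841,  y_2 = 161·9+9·161 = 2898
k=3:  x_3 = 161·51841+320·9·2898 = 16692641,  y_3 = 161·2898+9·51841 = 933147
k=4:  x_4 = 161·16692641+320·9·933147 = 5374978561,  y_4 = 161·933147+9·16692641 = 300470436
k=5:  x_5 = 161·5374978561+320·9·300470436 = 1730726404001,  y_5 = 161·300470436+9·5374978561 = 96750547245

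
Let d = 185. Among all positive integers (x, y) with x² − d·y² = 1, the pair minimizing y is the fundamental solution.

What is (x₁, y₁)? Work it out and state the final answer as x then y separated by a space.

9249 680

√185 = [13; 1,1,1,1,26, …], period ℓ=5 (odd) → k=9
step 0: (13, 1)  from 13·(1,0) + (0,1)
…
step 2: (27, 2)  from 1·(14,1) + (13,1)
step 3: (41, 3)  from 1·(27,2) + (14,1)
step 4: (68, 5)  from 1·(41,3) + (27,2)
step 5: (1809, 133)  from 26·(68,5) + (41,3)
step 6: (1877, 138)  from 1·(1809,133) + (68,5)
step 7: (3686, 271)  from 1·(1877,138) + (1809,133)
step 8: (5563, 409)  from 1·(3686,271) + (1877,138)
step 9: (9249, 680)  from 1·(5563,409) + (3686,271)
fundamental: x₁=9249, y₁=680  (since 85544001 − 185·462400 = 1)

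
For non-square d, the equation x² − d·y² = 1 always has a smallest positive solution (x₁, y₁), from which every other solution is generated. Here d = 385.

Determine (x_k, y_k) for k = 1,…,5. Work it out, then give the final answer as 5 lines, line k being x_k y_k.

√385 → a₀=19, period (1,1,1,1,1,…,1,1,38); ℓ=16 even so k=15
i=0: a=19 ⇒ p=19, q=1
i=1: a=1 ⇒ p=20, q=1
i=2: a=1 ⇒ p=39, q=2
i=3: a=1 ⇒ p=59, q=3
i=4: a=1 ⇒ p=98, q=5
i=5: a=1 ⇒ p=157, q=8
i=6: a=3 ⇒ p=569, q=29
i=7: a=1 ⇒ p=726, q=37
…
i=9: a=1 ⇒ p=2747, q=140
…
i=11: a=1 ⇒ p=13009, q=663
i=12: a=1 ⇒ p=23271, q=1186
i=13: a=1 ⇒ p=36280, q=1849
i=14: a=1 ⇒ p=59551, q=3035
i=15: a=1 ⇒ p=95831, q=4884
→ (95831, 4884).  Check: 95831²=9183580561, 385·4884²=9183580560, difference 1.
(x_2, y_2) = (95831·95831 + 385·4884·4884, 95831·4884 + 4884·95831) = (18367161121, 936077208)
(x_3, y_3) = (95831·18367161121 + 385·4884·936077208, 95831·936077208 + 4884·18367161121) = (3520286834677271, 179410429834812)
(x_4, y_4) = (95831·3520286834677271 + 385·4884·179410429834812, 95831·179410429834812 + 4884·3520286834677271) = (674705215289547953281, 34386161802063660336)
(x_5, y_5) = (95831·674705215289547953281 + 385·4884·34386161802063660336, 95831·34386161802063660336 + 4884·674705215289547953281) = (129315350969305052987065751, 6590520543127714837483620)

95831 4884
18367161121 936077208
3520286834677271 179410429834812
674705215289547953281 34386161802063660336
129315350969305052987065751 6590520543127714837483620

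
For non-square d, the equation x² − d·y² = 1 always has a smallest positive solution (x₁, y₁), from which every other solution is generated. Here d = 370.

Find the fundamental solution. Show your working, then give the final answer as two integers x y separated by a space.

√370 → a₀=19, period (4,4,38); ℓ=3 odd so k=5
a_0=19:  p_0=19·1+0=19,  q_0=19·0+1=1
…
a_2=4:  p_2=4·77+19=327,  q_2=4·4+1=17
a_3=38:  p_3=38·327+77=12503,  q_3=38·17+4=650
a_4=4:  p_4=4·12503+327=50339,  q_4=4·650+17=2617
a_5=4:  p_5=4·50339+12503=213859,  q_5=4·2617+650=11118
→ (213859, 11118).  Check: 213859²=45735671881, 370·11118²=45735671880, difference 1.

213859 11118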